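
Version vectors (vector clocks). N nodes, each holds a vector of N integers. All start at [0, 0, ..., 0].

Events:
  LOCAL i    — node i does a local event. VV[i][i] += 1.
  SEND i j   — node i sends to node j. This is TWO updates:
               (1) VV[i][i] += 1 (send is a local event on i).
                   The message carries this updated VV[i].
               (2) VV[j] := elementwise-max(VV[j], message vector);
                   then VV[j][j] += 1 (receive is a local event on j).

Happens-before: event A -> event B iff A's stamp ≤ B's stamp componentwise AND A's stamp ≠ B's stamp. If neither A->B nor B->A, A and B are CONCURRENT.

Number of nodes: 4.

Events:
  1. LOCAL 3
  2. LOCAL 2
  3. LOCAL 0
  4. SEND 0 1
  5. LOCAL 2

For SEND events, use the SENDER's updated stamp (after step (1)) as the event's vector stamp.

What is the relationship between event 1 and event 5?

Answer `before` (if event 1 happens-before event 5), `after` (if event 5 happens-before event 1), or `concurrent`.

Answer: concurrent

Derivation:
Initial: VV[0]=[0, 0, 0, 0]
Initial: VV[1]=[0, 0, 0, 0]
Initial: VV[2]=[0, 0, 0, 0]
Initial: VV[3]=[0, 0, 0, 0]
Event 1: LOCAL 3: VV[3][3]++ -> VV[3]=[0, 0, 0, 1]
Event 2: LOCAL 2: VV[2][2]++ -> VV[2]=[0, 0, 1, 0]
Event 3: LOCAL 0: VV[0][0]++ -> VV[0]=[1, 0, 0, 0]
Event 4: SEND 0->1: VV[0][0]++ -> VV[0]=[2, 0, 0, 0], msg_vec=[2, 0, 0, 0]; VV[1]=max(VV[1],msg_vec) then VV[1][1]++ -> VV[1]=[2, 1, 0, 0]
Event 5: LOCAL 2: VV[2][2]++ -> VV[2]=[0, 0, 2, 0]
Event 1 stamp: [0, 0, 0, 1]
Event 5 stamp: [0, 0, 2, 0]
[0, 0, 0, 1] <= [0, 0, 2, 0]? False
[0, 0, 2, 0] <= [0, 0, 0, 1]? False
Relation: concurrent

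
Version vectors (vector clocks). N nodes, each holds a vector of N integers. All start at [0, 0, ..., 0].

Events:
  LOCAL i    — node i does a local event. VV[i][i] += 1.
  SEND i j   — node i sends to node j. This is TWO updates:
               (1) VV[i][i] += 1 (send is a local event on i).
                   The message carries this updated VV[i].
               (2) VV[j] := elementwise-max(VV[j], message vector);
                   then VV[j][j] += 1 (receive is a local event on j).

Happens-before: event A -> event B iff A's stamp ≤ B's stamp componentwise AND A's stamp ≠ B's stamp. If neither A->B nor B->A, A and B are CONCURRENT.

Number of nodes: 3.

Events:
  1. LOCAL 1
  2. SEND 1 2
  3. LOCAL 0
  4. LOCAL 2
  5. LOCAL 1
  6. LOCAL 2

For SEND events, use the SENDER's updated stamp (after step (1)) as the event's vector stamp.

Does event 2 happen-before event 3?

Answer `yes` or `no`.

Answer: no

Derivation:
Initial: VV[0]=[0, 0, 0]
Initial: VV[1]=[0, 0, 0]
Initial: VV[2]=[0, 0, 0]
Event 1: LOCAL 1: VV[1][1]++ -> VV[1]=[0, 1, 0]
Event 2: SEND 1->2: VV[1][1]++ -> VV[1]=[0, 2, 0], msg_vec=[0, 2, 0]; VV[2]=max(VV[2],msg_vec) then VV[2][2]++ -> VV[2]=[0, 2, 1]
Event 3: LOCAL 0: VV[0][0]++ -> VV[0]=[1, 0, 0]
Event 4: LOCAL 2: VV[2][2]++ -> VV[2]=[0, 2, 2]
Event 5: LOCAL 1: VV[1][1]++ -> VV[1]=[0, 3, 0]
Event 6: LOCAL 2: VV[2][2]++ -> VV[2]=[0, 2, 3]
Event 2 stamp: [0, 2, 0]
Event 3 stamp: [1, 0, 0]
[0, 2, 0] <= [1, 0, 0]? False. Equal? False. Happens-before: False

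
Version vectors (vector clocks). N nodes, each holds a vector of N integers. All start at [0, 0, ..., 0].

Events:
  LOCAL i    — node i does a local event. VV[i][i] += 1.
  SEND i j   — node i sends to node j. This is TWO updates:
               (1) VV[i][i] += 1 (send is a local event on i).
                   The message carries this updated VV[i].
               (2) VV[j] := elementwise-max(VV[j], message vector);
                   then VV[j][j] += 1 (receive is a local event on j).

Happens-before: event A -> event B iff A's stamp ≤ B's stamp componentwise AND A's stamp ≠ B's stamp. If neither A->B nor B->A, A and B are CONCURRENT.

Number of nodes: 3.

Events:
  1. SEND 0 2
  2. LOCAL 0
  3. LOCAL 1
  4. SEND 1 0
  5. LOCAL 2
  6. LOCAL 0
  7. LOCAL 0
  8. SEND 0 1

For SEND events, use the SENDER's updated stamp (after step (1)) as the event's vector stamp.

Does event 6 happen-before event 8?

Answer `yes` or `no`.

Answer: yes

Derivation:
Initial: VV[0]=[0, 0, 0]
Initial: VV[1]=[0, 0, 0]
Initial: VV[2]=[0, 0, 0]
Event 1: SEND 0->2: VV[0][0]++ -> VV[0]=[1, 0, 0], msg_vec=[1, 0, 0]; VV[2]=max(VV[2],msg_vec) then VV[2][2]++ -> VV[2]=[1, 0, 1]
Event 2: LOCAL 0: VV[0][0]++ -> VV[0]=[2, 0, 0]
Event 3: LOCAL 1: VV[1][1]++ -> VV[1]=[0, 1, 0]
Event 4: SEND 1->0: VV[1][1]++ -> VV[1]=[0, 2, 0], msg_vec=[0, 2, 0]; VV[0]=max(VV[0],msg_vec) then VV[0][0]++ -> VV[0]=[3, 2, 0]
Event 5: LOCAL 2: VV[2][2]++ -> VV[2]=[1, 0, 2]
Event 6: LOCAL 0: VV[0][0]++ -> VV[0]=[4, 2, 0]
Event 7: LOCAL 0: VV[0][0]++ -> VV[0]=[5, 2, 0]
Event 8: SEND 0->1: VV[0][0]++ -> VV[0]=[6, 2, 0], msg_vec=[6, 2, 0]; VV[1]=max(VV[1],msg_vec) then VV[1][1]++ -> VV[1]=[6, 3, 0]
Event 6 stamp: [4, 2, 0]
Event 8 stamp: [6, 2, 0]
[4, 2, 0] <= [6, 2, 0]? True. Equal? False. Happens-before: True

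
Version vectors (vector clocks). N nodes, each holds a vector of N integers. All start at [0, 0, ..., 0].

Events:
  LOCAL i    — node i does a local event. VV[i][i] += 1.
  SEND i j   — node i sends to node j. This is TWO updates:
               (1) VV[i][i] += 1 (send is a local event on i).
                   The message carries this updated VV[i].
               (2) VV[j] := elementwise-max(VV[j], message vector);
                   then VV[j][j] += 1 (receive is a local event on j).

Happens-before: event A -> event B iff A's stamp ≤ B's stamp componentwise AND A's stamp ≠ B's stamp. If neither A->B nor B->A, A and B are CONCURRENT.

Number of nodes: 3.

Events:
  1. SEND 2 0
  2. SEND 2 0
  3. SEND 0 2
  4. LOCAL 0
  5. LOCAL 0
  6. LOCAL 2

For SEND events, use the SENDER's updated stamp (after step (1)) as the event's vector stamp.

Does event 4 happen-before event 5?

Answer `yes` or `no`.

Answer: yes

Derivation:
Initial: VV[0]=[0, 0, 0]
Initial: VV[1]=[0, 0, 0]
Initial: VV[2]=[0, 0, 0]
Event 1: SEND 2->0: VV[2][2]++ -> VV[2]=[0, 0, 1], msg_vec=[0, 0, 1]; VV[0]=max(VV[0],msg_vec) then VV[0][0]++ -> VV[0]=[1, 0, 1]
Event 2: SEND 2->0: VV[2][2]++ -> VV[2]=[0, 0, 2], msg_vec=[0, 0, 2]; VV[0]=max(VV[0],msg_vec) then VV[0][0]++ -> VV[0]=[2, 0, 2]
Event 3: SEND 0->2: VV[0][0]++ -> VV[0]=[3, 0, 2], msg_vec=[3, 0, 2]; VV[2]=max(VV[2],msg_vec) then VV[2][2]++ -> VV[2]=[3, 0, 3]
Event 4: LOCAL 0: VV[0][0]++ -> VV[0]=[4, 0, 2]
Event 5: LOCAL 0: VV[0][0]++ -> VV[0]=[5, 0, 2]
Event 6: LOCAL 2: VV[2][2]++ -> VV[2]=[3, 0, 4]
Event 4 stamp: [4, 0, 2]
Event 5 stamp: [5, 0, 2]
[4, 0, 2] <= [5, 0, 2]? True. Equal? False. Happens-before: True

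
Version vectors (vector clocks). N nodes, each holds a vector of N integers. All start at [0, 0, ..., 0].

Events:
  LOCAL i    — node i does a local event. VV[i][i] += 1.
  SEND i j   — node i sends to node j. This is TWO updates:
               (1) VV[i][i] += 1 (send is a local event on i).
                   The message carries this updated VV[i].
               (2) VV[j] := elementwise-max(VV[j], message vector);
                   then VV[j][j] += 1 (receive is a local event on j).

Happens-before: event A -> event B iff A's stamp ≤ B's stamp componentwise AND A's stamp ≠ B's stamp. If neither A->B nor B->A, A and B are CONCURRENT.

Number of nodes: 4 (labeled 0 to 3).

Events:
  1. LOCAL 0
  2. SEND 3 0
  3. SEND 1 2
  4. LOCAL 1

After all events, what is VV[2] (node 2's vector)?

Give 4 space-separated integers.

Initial: VV[0]=[0, 0, 0, 0]
Initial: VV[1]=[0, 0, 0, 0]
Initial: VV[2]=[0, 0, 0, 0]
Initial: VV[3]=[0, 0, 0, 0]
Event 1: LOCAL 0: VV[0][0]++ -> VV[0]=[1, 0, 0, 0]
Event 2: SEND 3->0: VV[3][3]++ -> VV[3]=[0, 0, 0, 1], msg_vec=[0, 0, 0, 1]; VV[0]=max(VV[0],msg_vec) then VV[0][0]++ -> VV[0]=[2, 0, 0, 1]
Event 3: SEND 1->2: VV[1][1]++ -> VV[1]=[0, 1, 0, 0], msg_vec=[0, 1, 0, 0]; VV[2]=max(VV[2],msg_vec) then VV[2][2]++ -> VV[2]=[0, 1, 1, 0]
Event 4: LOCAL 1: VV[1][1]++ -> VV[1]=[0, 2, 0, 0]
Final vectors: VV[0]=[2, 0, 0, 1]; VV[1]=[0, 2, 0, 0]; VV[2]=[0, 1, 1, 0]; VV[3]=[0, 0, 0, 1]

Answer: 0 1 1 0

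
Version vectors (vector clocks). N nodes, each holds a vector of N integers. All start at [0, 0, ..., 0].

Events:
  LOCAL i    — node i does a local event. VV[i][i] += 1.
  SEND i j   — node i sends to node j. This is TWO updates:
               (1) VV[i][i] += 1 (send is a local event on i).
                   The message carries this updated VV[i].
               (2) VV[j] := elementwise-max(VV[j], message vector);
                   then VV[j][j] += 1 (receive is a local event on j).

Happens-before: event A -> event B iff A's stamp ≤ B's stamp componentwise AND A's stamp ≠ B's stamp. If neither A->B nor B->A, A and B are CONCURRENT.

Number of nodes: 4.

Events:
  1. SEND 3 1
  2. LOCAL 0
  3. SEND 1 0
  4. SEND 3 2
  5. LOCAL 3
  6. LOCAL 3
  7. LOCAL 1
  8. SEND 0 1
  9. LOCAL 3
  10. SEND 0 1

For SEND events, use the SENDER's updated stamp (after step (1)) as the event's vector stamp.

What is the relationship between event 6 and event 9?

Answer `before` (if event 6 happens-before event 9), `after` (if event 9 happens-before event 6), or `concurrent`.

Initial: VV[0]=[0, 0, 0, 0]
Initial: VV[1]=[0, 0, 0, 0]
Initial: VV[2]=[0, 0, 0, 0]
Initial: VV[3]=[0, 0, 0, 0]
Event 1: SEND 3->1: VV[3][3]++ -> VV[3]=[0, 0, 0, 1], msg_vec=[0, 0, 0, 1]; VV[1]=max(VV[1],msg_vec) then VV[1][1]++ -> VV[1]=[0, 1, 0, 1]
Event 2: LOCAL 0: VV[0][0]++ -> VV[0]=[1, 0, 0, 0]
Event 3: SEND 1->0: VV[1][1]++ -> VV[1]=[0, 2, 0, 1], msg_vec=[0, 2, 0, 1]; VV[0]=max(VV[0],msg_vec) then VV[0][0]++ -> VV[0]=[2, 2, 0, 1]
Event 4: SEND 3->2: VV[3][3]++ -> VV[3]=[0, 0, 0, 2], msg_vec=[0, 0, 0, 2]; VV[2]=max(VV[2],msg_vec) then VV[2][2]++ -> VV[2]=[0, 0, 1, 2]
Event 5: LOCAL 3: VV[3][3]++ -> VV[3]=[0, 0, 0, 3]
Event 6: LOCAL 3: VV[3][3]++ -> VV[3]=[0, 0, 0, 4]
Event 7: LOCAL 1: VV[1][1]++ -> VV[1]=[0, 3, 0, 1]
Event 8: SEND 0->1: VV[0][0]++ -> VV[0]=[3, 2, 0, 1], msg_vec=[3, 2, 0, 1]; VV[1]=max(VV[1],msg_vec) then VV[1][1]++ -> VV[1]=[3, 4, 0, 1]
Event 9: LOCAL 3: VV[3][3]++ -> VV[3]=[0, 0, 0, 5]
Event 10: SEND 0->1: VV[0][0]++ -> VV[0]=[4, 2, 0, 1], msg_vec=[4, 2, 0, 1]; VV[1]=max(VV[1],msg_vec) then VV[1][1]++ -> VV[1]=[4, 5, 0, 1]
Event 6 stamp: [0, 0, 0, 4]
Event 9 stamp: [0, 0, 0, 5]
[0, 0, 0, 4] <= [0, 0, 0, 5]? True
[0, 0, 0, 5] <= [0, 0, 0, 4]? False
Relation: before

Answer: before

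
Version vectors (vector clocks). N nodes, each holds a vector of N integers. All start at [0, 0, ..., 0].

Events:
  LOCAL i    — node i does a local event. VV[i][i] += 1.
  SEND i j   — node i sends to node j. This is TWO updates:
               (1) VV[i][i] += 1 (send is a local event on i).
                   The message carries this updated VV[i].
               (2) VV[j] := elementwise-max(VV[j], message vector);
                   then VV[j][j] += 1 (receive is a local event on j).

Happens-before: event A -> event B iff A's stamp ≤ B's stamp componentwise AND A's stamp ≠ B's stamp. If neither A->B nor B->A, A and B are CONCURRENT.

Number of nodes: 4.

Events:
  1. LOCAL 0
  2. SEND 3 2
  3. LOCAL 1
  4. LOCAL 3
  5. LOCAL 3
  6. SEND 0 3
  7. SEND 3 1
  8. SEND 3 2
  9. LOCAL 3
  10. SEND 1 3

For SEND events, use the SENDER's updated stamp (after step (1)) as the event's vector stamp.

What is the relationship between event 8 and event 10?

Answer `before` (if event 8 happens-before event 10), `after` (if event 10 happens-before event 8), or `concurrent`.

Answer: concurrent

Derivation:
Initial: VV[0]=[0, 0, 0, 0]
Initial: VV[1]=[0, 0, 0, 0]
Initial: VV[2]=[0, 0, 0, 0]
Initial: VV[3]=[0, 0, 0, 0]
Event 1: LOCAL 0: VV[0][0]++ -> VV[0]=[1, 0, 0, 0]
Event 2: SEND 3->2: VV[3][3]++ -> VV[3]=[0, 0, 0, 1], msg_vec=[0, 0, 0, 1]; VV[2]=max(VV[2],msg_vec) then VV[2][2]++ -> VV[2]=[0, 0, 1, 1]
Event 3: LOCAL 1: VV[1][1]++ -> VV[1]=[0, 1, 0, 0]
Event 4: LOCAL 3: VV[3][3]++ -> VV[3]=[0, 0, 0, 2]
Event 5: LOCAL 3: VV[3][3]++ -> VV[3]=[0, 0, 0, 3]
Event 6: SEND 0->3: VV[0][0]++ -> VV[0]=[2, 0, 0, 0], msg_vec=[2, 0, 0, 0]; VV[3]=max(VV[3],msg_vec) then VV[3][3]++ -> VV[3]=[2, 0, 0, 4]
Event 7: SEND 3->1: VV[3][3]++ -> VV[3]=[2, 0, 0, 5], msg_vec=[2, 0, 0, 5]; VV[1]=max(VV[1],msg_vec) then VV[1][1]++ -> VV[1]=[2, 2, 0, 5]
Event 8: SEND 3->2: VV[3][3]++ -> VV[3]=[2, 0, 0, 6], msg_vec=[2, 0, 0, 6]; VV[2]=max(VV[2],msg_vec) then VV[2][2]++ -> VV[2]=[2, 0, 2, 6]
Event 9: LOCAL 3: VV[3][3]++ -> VV[3]=[2, 0, 0, 7]
Event 10: SEND 1->3: VV[1][1]++ -> VV[1]=[2, 3, 0, 5], msg_vec=[2, 3, 0, 5]; VV[3]=max(VV[3],msg_vec) then VV[3][3]++ -> VV[3]=[2, 3, 0, 8]
Event 8 stamp: [2, 0, 0, 6]
Event 10 stamp: [2, 3, 0, 5]
[2, 0, 0, 6] <= [2, 3, 0, 5]? False
[2, 3, 0, 5] <= [2, 0, 0, 6]? False
Relation: concurrent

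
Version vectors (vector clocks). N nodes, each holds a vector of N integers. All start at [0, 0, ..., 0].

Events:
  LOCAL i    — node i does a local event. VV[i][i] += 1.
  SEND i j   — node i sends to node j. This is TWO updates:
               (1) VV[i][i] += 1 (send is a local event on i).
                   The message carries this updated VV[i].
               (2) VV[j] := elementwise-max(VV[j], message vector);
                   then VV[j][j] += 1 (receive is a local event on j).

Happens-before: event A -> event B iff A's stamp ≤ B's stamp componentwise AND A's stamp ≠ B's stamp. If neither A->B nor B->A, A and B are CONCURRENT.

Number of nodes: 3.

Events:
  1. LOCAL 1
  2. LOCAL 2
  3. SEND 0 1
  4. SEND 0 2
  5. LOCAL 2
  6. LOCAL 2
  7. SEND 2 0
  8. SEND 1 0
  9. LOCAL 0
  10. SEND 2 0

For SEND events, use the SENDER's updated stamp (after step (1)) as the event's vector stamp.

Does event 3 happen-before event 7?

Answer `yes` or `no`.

Initial: VV[0]=[0, 0, 0]
Initial: VV[1]=[0, 0, 0]
Initial: VV[2]=[0, 0, 0]
Event 1: LOCAL 1: VV[1][1]++ -> VV[1]=[0, 1, 0]
Event 2: LOCAL 2: VV[2][2]++ -> VV[2]=[0, 0, 1]
Event 3: SEND 0->1: VV[0][0]++ -> VV[0]=[1, 0, 0], msg_vec=[1, 0, 0]; VV[1]=max(VV[1],msg_vec) then VV[1][1]++ -> VV[1]=[1, 2, 0]
Event 4: SEND 0->2: VV[0][0]++ -> VV[0]=[2, 0, 0], msg_vec=[2, 0, 0]; VV[2]=max(VV[2],msg_vec) then VV[2][2]++ -> VV[2]=[2, 0, 2]
Event 5: LOCAL 2: VV[2][2]++ -> VV[2]=[2, 0, 3]
Event 6: LOCAL 2: VV[2][2]++ -> VV[2]=[2, 0, 4]
Event 7: SEND 2->0: VV[2][2]++ -> VV[2]=[2, 0, 5], msg_vec=[2, 0, 5]; VV[0]=max(VV[0],msg_vec) then VV[0][0]++ -> VV[0]=[3, 0, 5]
Event 8: SEND 1->0: VV[1][1]++ -> VV[1]=[1, 3, 0], msg_vec=[1, 3, 0]; VV[0]=max(VV[0],msg_vec) then VV[0][0]++ -> VV[0]=[4, 3, 5]
Event 9: LOCAL 0: VV[0][0]++ -> VV[0]=[5, 3, 5]
Event 10: SEND 2->0: VV[2][2]++ -> VV[2]=[2, 0, 6], msg_vec=[2, 0, 6]; VV[0]=max(VV[0],msg_vec) then VV[0][0]++ -> VV[0]=[6, 3, 6]
Event 3 stamp: [1, 0, 0]
Event 7 stamp: [2, 0, 5]
[1, 0, 0] <= [2, 0, 5]? True. Equal? False. Happens-before: True

Answer: yes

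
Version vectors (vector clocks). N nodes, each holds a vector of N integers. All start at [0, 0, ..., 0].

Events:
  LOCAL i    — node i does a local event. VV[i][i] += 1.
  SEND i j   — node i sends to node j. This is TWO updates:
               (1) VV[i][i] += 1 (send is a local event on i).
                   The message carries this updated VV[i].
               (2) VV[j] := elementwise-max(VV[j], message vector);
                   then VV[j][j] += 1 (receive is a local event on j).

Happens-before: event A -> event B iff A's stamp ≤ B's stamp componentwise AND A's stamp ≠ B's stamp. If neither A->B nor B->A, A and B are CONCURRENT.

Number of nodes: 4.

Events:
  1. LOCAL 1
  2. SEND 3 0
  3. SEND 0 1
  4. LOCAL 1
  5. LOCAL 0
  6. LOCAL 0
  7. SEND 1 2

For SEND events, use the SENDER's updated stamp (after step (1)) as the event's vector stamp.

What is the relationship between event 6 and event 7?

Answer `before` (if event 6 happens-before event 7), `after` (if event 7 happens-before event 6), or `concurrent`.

Initial: VV[0]=[0, 0, 0, 0]
Initial: VV[1]=[0, 0, 0, 0]
Initial: VV[2]=[0, 0, 0, 0]
Initial: VV[3]=[0, 0, 0, 0]
Event 1: LOCAL 1: VV[1][1]++ -> VV[1]=[0, 1, 0, 0]
Event 2: SEND 3->0: VV[3][3]++ -> VV[3]=[0, 0, 0, 1], msg_vec=[0, 0, 0, 1]; VV[0]=max(VV[0],msg_vec) then VV[0][0]++ -> VV[0]=[1, 0, 0, 1]
Event 3: SEND 0->1: VV[0][0]++ -> VV[0]=[2, 0, 0, 1], msg_vec=[2, 0, 0, 1]; VV[1]=max(VV[1],msg_vec) then VV[1][1]++ -> VV[1]=[2, 2, 0, 1]
Event 4: LOCAL 1: VV[1][1]++ -> VV[1]=[2, 3, 0, 1]
Event 5: LOCAL 0: VV[0][0]++ -> VV[0]=[3, 0, 0, 1]
Event 6: LOCAL 0: VV[0][0]++ -> VV[0]=[4, 0, 0, 1]
Event 7: SEND 1->2: VV[1][1]++ -> VV[1]=[2, 4, 0, 1], msg_vec=[2, 4, 0, 1]; VV[2]=max(VV[2],msg_vec) then VV[2][2]++ -> VV[2]=[2, 4, 1, 1]
Event 6 stamp: [4, 0, 0, 1]
Event 7 stamp: [2, 4, 0, 1]
[4, 0, 0, 1] <= [2, 4, 0, 1]? False
[2, 4, 0, 1] <= [4, 0, 0, 1]? False
Relation: concurrent

Answer: concurrent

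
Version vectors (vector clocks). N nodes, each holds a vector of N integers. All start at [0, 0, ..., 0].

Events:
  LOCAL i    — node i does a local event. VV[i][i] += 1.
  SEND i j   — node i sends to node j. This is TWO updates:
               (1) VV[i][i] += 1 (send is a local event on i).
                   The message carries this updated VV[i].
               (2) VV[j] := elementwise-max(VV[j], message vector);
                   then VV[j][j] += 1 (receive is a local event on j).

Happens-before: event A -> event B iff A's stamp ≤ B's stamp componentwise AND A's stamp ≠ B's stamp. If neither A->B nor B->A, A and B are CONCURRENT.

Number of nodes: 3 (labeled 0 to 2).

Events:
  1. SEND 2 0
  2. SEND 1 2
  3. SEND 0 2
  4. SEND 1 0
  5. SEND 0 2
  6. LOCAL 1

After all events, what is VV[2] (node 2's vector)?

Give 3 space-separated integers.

Answer: 4 2 4

Derivation:
Initial: VV[0]=[0, 0, 0]
Initial: VV[1]=[0, 0, 0]
Initial: VV[2]=[0, 0, 0]
Event 1: SEND 2->0: VV[2][2]++ -> VV[2]=[0, 0, 1], msg_vec=[0, 0, 1]; VV[0]=max(VV[0],msg_vec) then VV[0][0]++ -> VV[0]=[1, 0, 1]
Event 2: SEND 1->2: VV[1][1]++ -> VV[1]=[0, 1, 0], msg_vec=[0, 1, 0]; VV[2]=max(VV[2],msg_vec) then VV[2][2]++ -> VV[2]=[0, 1, 2]
Event 3: SEND 0->2: VV[0][0]++ -> VV[0]=[2, 0, 1], msg_vec=[2, 0, 1]; VV[2]=max(VV[2],msg_vec) then VV[2][2]++ -> VV[2]=[2, 1, 3]
Event 4: SEND 1->0: VV[1][1]++ -> VV[1]=[0, 2, 0], msg_vec=[0, 2, 0]; VV[0]=max(VV[0],msg_vec) then VV[0][0]++ -> VV[0]=[3, 2, 1]
Event 5: SEND 0->2: VV[0][0]++ -> VV[0]=[4, 2, 1], msg_vec=[4, 2, 1]; VV[2]=max(VV[2],msg_vec) then VV[2][2]++ -> VV[2]=[4, 2, 4]
Event 6: LOCAL 1: VV[1][1]++ -> VV[1]=[0, 3, 0]
Final vectors: VV[0]=[4, 2, 1]; VV[1]=[0, 3, 0]; VV[2]=[4, 2, 4]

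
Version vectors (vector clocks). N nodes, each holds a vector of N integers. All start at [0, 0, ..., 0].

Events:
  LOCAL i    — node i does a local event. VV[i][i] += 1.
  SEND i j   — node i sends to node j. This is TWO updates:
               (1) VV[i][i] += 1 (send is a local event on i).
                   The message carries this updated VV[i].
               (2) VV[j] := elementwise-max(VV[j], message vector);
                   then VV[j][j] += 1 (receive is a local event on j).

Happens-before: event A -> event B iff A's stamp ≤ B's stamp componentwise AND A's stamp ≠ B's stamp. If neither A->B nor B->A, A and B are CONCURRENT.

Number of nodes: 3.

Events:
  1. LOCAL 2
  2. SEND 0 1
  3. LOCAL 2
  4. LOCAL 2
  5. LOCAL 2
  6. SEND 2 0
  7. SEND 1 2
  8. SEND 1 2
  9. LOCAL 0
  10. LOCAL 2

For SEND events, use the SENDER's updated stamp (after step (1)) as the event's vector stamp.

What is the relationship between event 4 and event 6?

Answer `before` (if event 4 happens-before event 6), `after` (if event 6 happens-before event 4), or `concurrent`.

Initial: VV[0]=[0, 0, 0]
Initial: VV[1]=[0, 0, 0]
Initial: VV[2]=[0, 0, 0]
Event 1: LOCAL 2: VV[2][2]++ -> VV[2]=[0, 0, 1]
Event 2: SEND 0->1: VV[0][0]++ -> VV[0]=[1, 0, 0], msg_vec=[1, 0, 0]; VV[1]=max(VV[1],msg_vec) then VV[1][1]++ -> VV[1]=[1, 1, 0]
Event 3: LOCAL 2: VV[2][2]++ -> VV[2]=[0, 0, 2]
Event 4: LOCAL 2: VV[2][2]++ -> VV[2]=[0, 0, 3]
Event 5: LOCAL 2: VV[2][2]++ -> VV[2]=[0, 0, 4]
Event 6: SEND 2->0: VV[2][2]++ -> VV[2]=[0, 0, 5], msg_vec=[0, 0, 5]; VV[0]=max(VV[0],msg_vec) then VV[0][0]++ -> VV[0]=[2, 0, 5]
Event 7: SEND 1->2: VV[1][1]++ -> VV[1]=[1, 2, 0], msg_vec=[1, 2, 0]; VV[2]=max(VV[2],msg_vec) then VV[2][2]++ -> VV[2]=[1, 2, 6]
Event 8: SEND 1->2: VV[1][1]++ -> VV[1]=[1, 3, 0], msg_vec=[1, 3, 0]; VV[2]=max(VV[2],msg_vec) then VV[2][2]++ -> VV[2]=[1, 3, 7]
Event 9: LOCAL 0: VV[0][0]++ -> VV[0]=[3, 0, 5]
Event 10: LOCAL 2: VV[2][2]++ -> VV[2]=[1, 3, 8]
Event 4 stamp: [0, 0, 3]
Event 6 stamp: [0, 0, 5]
[0, 0, 3] <= [0, 0, 5]? True
[0, 0, 5] <= [0, 0, 3]? False
Relation: before

Answer: before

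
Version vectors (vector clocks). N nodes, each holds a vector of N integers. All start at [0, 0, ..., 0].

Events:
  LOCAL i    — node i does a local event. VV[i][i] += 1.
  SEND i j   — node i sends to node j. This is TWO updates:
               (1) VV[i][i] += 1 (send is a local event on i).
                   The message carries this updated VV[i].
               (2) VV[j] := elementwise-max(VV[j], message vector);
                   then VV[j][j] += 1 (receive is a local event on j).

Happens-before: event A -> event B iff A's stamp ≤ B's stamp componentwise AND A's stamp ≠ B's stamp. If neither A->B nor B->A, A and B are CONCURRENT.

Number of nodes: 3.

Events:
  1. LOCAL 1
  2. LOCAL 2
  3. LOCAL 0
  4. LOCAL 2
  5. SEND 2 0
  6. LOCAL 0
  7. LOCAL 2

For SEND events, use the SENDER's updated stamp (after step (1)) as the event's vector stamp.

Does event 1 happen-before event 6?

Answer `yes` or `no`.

Answer: no

Derivation:
Initial: VV[0]=[0, 0, 0]
Initial: VV[1]=[0, 0, 0]
Initial: VV[2]=[0, 0, 0]
Event 1: LOCAL 1: VV[1][1]++ -> VV[1]=[0, 1, 0]
Event 2: LOCAL 2: VV[2][2]++ -> VV[2]=[0, 0, 1]
Event 3: LOCAL 0: VV[0][0]++ -> VV[0]=[1, 0, 0]
Event 4: LOCAL 2: VV[2][2]++ -> VV[2]=[0, 0, 2]
Event 5: SEND 2->0: VV[2][2]++ -> VV[2]=[0, 0, 3], msg_vec=[0, 0, 3]; VV[0]=max(VV[0],msg_vec) then VV[0][0]++ -> VV[0]=[2, 0, 3]
Event 6: LOCAL 0: VV[0][0]++ -> VV[0]=[3, 0, 3]
Event 7: LOCAL 2: VV[2][2]++ -> VV[2]=[0, 0, 4]
Event 1 stamp: [0, 1, 0]
Event 6 stamp: [3, 0, 3]
[0, 1, 0] <= [3, 0, 3]? False. Equal? False. Happens-before: False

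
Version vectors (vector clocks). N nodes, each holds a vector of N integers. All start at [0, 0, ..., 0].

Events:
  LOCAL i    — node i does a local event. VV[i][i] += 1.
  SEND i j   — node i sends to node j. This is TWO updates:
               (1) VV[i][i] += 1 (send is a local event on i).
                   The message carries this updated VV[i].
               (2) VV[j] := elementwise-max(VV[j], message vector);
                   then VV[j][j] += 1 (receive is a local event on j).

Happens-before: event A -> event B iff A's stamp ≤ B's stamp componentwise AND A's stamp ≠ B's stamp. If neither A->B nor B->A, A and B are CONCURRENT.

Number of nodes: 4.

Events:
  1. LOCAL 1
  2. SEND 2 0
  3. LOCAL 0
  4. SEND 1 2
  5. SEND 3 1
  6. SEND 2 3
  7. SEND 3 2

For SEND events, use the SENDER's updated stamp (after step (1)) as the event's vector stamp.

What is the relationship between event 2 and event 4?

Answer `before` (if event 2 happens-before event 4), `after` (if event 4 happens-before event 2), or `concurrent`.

Initial: VV[0]=[0, 0, 0, 0]
Initial: VV[1]=[0, 0, 0, 0]
Initial: VV[2]=[0, 0, 0, 0]
Initial: VV[3]=[0, 0, 0, 0]
Event 1: LOCAL 1: VV[1][1]++ -> VV[1]=[0, 1, 0, 0]
Event 2: SEND 2->0: VV[2][2]++ -> VV[2]=[0, 0, 1, 0], msg_vec=[0, 0, 1, 0]; VV[0]=max(VV[0],msg_vec) then VV[0][0]++ -> VV[0]=[1, 0, 1, 0]
Event 3: LOCAL 0: VV[0][0]++ -> VV[0]=[2, 0, 1, 0]
Event 4: SEND 1->2: VV[1][1]++ -> VV[1]=[0, 2, 0, 0], msg_vec=[0, 2, 0, 0]; VV[2]=max(VV[2],msg_vec) then VV[2][2]++ -> VV[2]=[0, 2, 2, 0]
Event 5: SEND 3->1: VV[3][3]++ -> VV[3]=[0, 0, 0, 1], msg_vec=[0, 0, 0, 1]; VV[1]=max(VV[1],msg_vec) then VV[1][1]++ -> VV[1]=[0, 3, 0, 1]
Event 6: SEND 2->3: VV[2][2]++ -> VV[2]=[0, 2, 3, 0], msg_vec=[0, 2, 3, 0]; VV[3]=max(VV[3],msg_vec) then VV[3][3]++ -> VV[3]=[0, 2, 3, 2]
Event 7: SEND 3->2: VV[3][3]++ -> VV[3]=[0, 2, 3, 3], msg_vec=[0, 2, 3, 3]; VV[2]=max(VV[2],msg_vec) then VV[2][2]++ -> VV[2]=[0, 2, 4, 3]
Event 2 stamp: [0, 0, 1, 0]
Event 4 stamp: [0, 2, 0, 0]
[0, 0, 1, 0] <= [0, 2, 0, 0]? False
[0, 2, 0, 0] <= [0, 0, 1, 0]? False
Relation: concurrent

Answer: concurrent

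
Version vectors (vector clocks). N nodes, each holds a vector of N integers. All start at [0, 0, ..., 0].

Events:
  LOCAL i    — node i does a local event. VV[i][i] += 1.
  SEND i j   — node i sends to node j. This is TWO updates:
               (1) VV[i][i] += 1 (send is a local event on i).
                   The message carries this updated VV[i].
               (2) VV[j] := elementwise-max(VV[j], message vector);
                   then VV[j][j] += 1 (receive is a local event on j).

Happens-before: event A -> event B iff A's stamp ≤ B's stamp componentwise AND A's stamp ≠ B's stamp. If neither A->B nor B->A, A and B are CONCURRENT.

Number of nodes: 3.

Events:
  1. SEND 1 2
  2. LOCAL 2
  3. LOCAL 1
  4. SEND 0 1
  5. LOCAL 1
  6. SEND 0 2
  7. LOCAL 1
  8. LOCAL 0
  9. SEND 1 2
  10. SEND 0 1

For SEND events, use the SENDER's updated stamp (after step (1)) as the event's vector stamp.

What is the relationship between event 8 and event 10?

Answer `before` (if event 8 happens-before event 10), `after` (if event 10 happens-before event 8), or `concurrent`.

Answer: before

Derivation:
Initial: VV[0]=[0, 0, 0]
Initial: VV[1]=[0, 0, 0]
Initial: VV[2]=[0, 0, 0]
Event 1: SEND 1->2: VV[1][1]++ -> VV[1]=[0, 1, 0], msg_vec=[0, 1, 0]; VV[2]=max(VV[2],msg_vec) then VV[2][2]++ -> VV[2]=[0, 1, 1]
Event 2: LOCAL 2: VV[2][2]++ -> VV[2]=[0, 1, 2]
Event 3: LOCAL 1: VV[1][1]++ -> VV[1]=[0, 2, 0]
Event 4: SEND 0->1: VV[0][0]++ -> VV[0]=[1, 0, 0], msg_vec=[1, 0, 0]; VV[1]=max(VV[1],msg_vec) then VV[1][1]++ -> VV[1]=[1, 3, 0]
Event 5: LOCAL 1: VV[1][1]++ -> VV[1]=[1, 4, 0]
Event 6: SEND 0->2: VV[0][0]++ -> VV[0]=[2, 0, 0], msg_vec=[2, 0, 0]; VV[2]=max(VV[2],msg_vec) then VV[2][2]++ -> VV[2]=[2, 1, 3]
Event 7: LOCAL 1: VV[1][1]++ -> VV[1]=[1, 5, 0]
Event 8: LOCAL 0: VV[0][0]++ -> VV[0]=[3, 0, 0]
Event 9: SEND 1->2: VV[1][1]++ -> VV[1]=[1, 6, 0], msg_vec=[1, 6, 0]; VV[2]=max(VV[2],msg_vec) then VV[2][2]++ -> VV[2]=[2, 6, 4]
Event 10: SEND 0->1: VV[0][0]++ -> VV[0]=[4, 0, 0], msg_vec=[4, 0, 0]; VV[1]=max(VV[1],msg_vec) then VV[1][1]++ -> VV[1]=[4, 7, 0]
Event 8 stamp: [3, 0, 0]
Event 10 stamp: [4, 0, 0]
[3, 0, 0] <= [4, 0, 0]? True
[4, 0, 0] <= [3, 0, 0]? False
Relation: before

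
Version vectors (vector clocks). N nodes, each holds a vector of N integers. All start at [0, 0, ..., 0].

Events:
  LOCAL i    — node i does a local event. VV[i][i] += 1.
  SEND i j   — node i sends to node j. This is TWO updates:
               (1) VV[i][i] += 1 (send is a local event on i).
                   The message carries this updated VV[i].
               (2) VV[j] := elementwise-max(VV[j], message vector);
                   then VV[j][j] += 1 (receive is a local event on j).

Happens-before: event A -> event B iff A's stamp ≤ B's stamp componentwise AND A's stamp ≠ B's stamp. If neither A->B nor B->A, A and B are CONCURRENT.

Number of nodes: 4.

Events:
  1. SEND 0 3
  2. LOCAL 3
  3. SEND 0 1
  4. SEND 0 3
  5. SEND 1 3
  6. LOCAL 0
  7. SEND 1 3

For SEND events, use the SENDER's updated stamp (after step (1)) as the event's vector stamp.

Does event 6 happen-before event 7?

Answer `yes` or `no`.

Initial: VV[0]=[0, 0, 0, 0]
Initial: VV[1]=[0, 0, 0, 0]
Initial: VV[2]=[0, 0, 0, 0]
Initial: VV[3]=[0, 0, 0, 0]
Event 1: SEND 0->3: VV[0][0]++ -> VV[0]=[1, 0, 0, 0], msg_vec=[1, 0, 0, 0]; VV[3]=max(VV[3],msg_vec) then VV[3][3]++ -> VV[3]=[1, 0, 0, 1]
Event 2: LOCAL 3: VV[3][3]++ -> VV[3]=[1, 0, 0, 2]
Event 3: SEND 0->1: VV[0][0]++ -> VV[0]=[2, 0, 0, 0], msg_vec=[2, 0, 0, 0]; VV[1]=max(VV[1],msg_vec) then VV[1][1]++ -> VV[1]=[2, 1, 0, 0]
Event 4: SEND 0->3: VV[0][0]++ -> VV[0]=[3, 0, 0, 0], msg_vec=[3, 0, 0, 0]; VV[3]=max(VV[3],msg_vec) then VV[3][3]++ -> VV[3]=[3, 0, 0, 3]
Event 5: SEND 1->3: VV[1][1]++ -> VV[1]=[2, 2, 0, 0], msg_vec=[2, 2, 0, 0]; VV[3]=max(VV[3],msg_vec) then VV[3][3]++ -> VV[3]=[3, 2, 0, 4]
Event 6: LOCAL 0: VV[0][0]++ -> VV[0]=[4, 0, 0, 0]
Event 7: SEND 1->3: VV[1][1]++ -> VV[1]=[2, 3, 0, 0], msg_vec=[2, 3, 0, 0]; VV[3]=max(VV[3],msg_vec) then VV[3][3]++ -> VV[3]=[3, 3, 0, 5]
Event 6 stamp: [4, 0, 0, 0]
Event 7 stamp: [2, 3, 0, 0]
[4, 0, 0, 0] <= [2, 3, 0, 0]? False. Equal? False. Happens-before: False

Answer: no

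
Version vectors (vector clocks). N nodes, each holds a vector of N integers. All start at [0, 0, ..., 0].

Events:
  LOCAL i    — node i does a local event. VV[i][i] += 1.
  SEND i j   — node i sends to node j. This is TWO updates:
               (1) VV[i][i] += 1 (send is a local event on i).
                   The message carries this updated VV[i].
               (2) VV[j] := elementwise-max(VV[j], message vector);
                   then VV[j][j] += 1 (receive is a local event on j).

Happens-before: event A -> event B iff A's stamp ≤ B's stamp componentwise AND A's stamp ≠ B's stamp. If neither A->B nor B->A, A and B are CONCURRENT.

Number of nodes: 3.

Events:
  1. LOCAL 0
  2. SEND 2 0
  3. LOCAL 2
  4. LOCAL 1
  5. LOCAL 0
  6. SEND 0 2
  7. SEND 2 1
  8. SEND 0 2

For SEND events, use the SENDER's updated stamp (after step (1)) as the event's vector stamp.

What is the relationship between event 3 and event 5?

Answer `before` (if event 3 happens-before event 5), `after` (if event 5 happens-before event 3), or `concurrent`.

Initial: VV[0]=[0, 0, 0]
Initial: VV[1]=[0, 0, 0]
Initial: VV[2]=[0, 0, 0]
Event 1: LOCAL 0: VV[0][0]++ -> VV[0]=[1, 0, 0]
Event 2: SEND 2->0: VV[2][2]++ -> VV[2]=[0, 0, 1], msg_vec=[0, 0, 1]; VV[0]=max(VV[0],msg_vec) then VV[0][0]++ -> VV[0]=[2, 0, 1]
Event 3: LOCAL 2: VV[2][2]++ -> VV[2]=[0, 0, 2]
Event 4: LOCAL 1: VV[1][1]++ -> VV[1]=[0, 1, 0]
Event 5: LOCAL 0: VV[0][0]++ -> VV[0]=[3, 0, 1]
Event 6: SEND 0->2: VV[0][0]++ -> VV[0]=[4, 0, 1], msg_vec=[4, 0, 1]; VV[2]=max(VV[2],msg_vec) then VV[2][2]++ -> VV[2]=[4, 0, 3]
Event 7: SEND 2->1: VV[2][2]++ -> VV[2]=[4, 0, 4], msg_vec=[4, 0, 4]; VV[1]=max(VV[1],msg_vec) then VV[1][1]++ -> VV[1]=[4, 2, 4]
Event 8: SEND 0->2: VV[0][0]++ -> VV[0]=[5, 0, 1], msg_vec=[5, 0, 1]; VV[2]=max(VV[2],msg_vec) then VV[2][2]++ -> VV[2]=[5, 0, 5]
Event 3 stamp: [0, 0, 2]
Event 5 stamp: [3, 0, 1]
[0, 0, 2] <= [3, 0, 1]? False
[3, 0, 1] <= [0, 0, 2]? False
Relation: concurrent

Answer: concurrent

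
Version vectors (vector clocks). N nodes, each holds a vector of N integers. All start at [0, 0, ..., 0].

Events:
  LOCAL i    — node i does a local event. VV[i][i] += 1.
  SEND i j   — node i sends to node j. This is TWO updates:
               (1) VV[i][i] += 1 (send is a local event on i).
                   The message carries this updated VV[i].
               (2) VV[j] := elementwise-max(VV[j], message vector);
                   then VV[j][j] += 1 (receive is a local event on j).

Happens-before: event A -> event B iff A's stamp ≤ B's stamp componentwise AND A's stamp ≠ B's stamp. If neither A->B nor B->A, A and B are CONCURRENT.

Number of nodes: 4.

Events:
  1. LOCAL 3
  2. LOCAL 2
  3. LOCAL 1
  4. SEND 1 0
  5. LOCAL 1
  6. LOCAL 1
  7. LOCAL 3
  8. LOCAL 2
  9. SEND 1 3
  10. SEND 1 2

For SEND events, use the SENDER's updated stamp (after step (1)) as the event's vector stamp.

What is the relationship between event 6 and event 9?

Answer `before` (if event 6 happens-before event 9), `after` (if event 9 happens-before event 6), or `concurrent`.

Initial: VV[0]=[0, 0, 0, 0]
Initial: VV[1]=[0, 0, 0, 0]
Initial: VV[2]=[0, 0, 0, 0]
Initial: VV[3]=[0, 0, 0, 0]
Event 1: LOCAL 3: VV[3][3]++ -> VV[3]=[0, 0, 0, 1]
Event 2: LOCAL 2: VV[2][2]++ -> VV[2]=[0, 0, 1, 0]
Event 3: LOCAL 1: VV[1][1]++ -> VV[1]=[0, 1, 0, 0]
Event 4: SEND 1->0: VV[1][1]++ -> VV[1]=[0, 2, 0, 0], msg_vec=[0, 2, 0, 0]; VV[0]=max(VV[0],msg_vec) then VV[0][0]++ -> VV[0]=[1, 2, 0, 0]
Event 5: LOCAL 1: VV[1][1]++ -> VV[1]=[0, 3, 0, 0]
Event 6: LOCAL 1: VV[1][1]++ -> VV[1]=[0, 4, 0, 0]
Event 7: LOCAL 3: VV[3][3]++ -> VV[3]=[0, 0, 0, 2]
Event 8: LOCAL 2: VV[2][2]++ -> VV[2]=[0, 0, 2, 0]
Event 9: SEND 1->3: VV[1][1]++ -> VV[1]=[0, 5, 0, 0], msg_vec=[0, 5, 0, 0]; VV[3]=max(VV[3],msg_vec) then VV[3][3]++ -> VV[3]=[0, 5, 0, 3]
Event 10: SEND 1->2: VV[1][1]++ -> VV[1]=[0, 6, 0, 0], msg_vec=[0, 6, 0, 0]; VV[2]=max(VV[2],msg_vec) then VV[2][2]++ -> VV[2]=[0, 6, 3, 0]
Event 6 stamp: [0, 4, 0, 0]
Event 9 stamp: [0, 5, 0, 0]
[0, 4, 0, 0] <= [0, 5, 0, 0]? True
[0, 5, 0, 0] <= [0, 4, 0, 0]? False
Relation: before

Answer: before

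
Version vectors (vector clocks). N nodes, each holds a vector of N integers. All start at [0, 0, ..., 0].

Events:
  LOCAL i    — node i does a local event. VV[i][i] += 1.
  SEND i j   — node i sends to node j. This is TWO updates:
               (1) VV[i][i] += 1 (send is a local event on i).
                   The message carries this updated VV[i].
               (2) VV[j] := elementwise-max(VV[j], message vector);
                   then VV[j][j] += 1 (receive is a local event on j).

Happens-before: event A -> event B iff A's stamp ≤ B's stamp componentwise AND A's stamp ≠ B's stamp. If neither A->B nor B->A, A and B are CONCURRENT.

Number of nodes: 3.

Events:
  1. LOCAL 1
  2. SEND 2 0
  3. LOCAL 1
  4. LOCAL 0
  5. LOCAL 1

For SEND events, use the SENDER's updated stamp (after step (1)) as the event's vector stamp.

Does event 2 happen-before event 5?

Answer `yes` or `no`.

Answer: no

Derivation:
Initial: VV[0]=[0, 0, 0]
Initial: VV[1]=[0, 0, 0]
Initial: VV[2]=[0, 0, 0]
Event 1: LOCAL 1: VV[1][1]++ -> VV[1]=[0, 1, 0]
Event 2: SEND 2->0: VV[2][2]++ -> VV[2]=[0, 0, 1], msg_vec=[0, 0, 1]; VV[0]=max(VV[0],msg_vec) then VV[0][0]++ -> VV[0]=[1, 0, 1]
Event 3: LOCAL 1: VV[1][1]++ -> VV[1]=[0, 2, 0]
Event 4: LOCAL 0: VV[0][0]++ -> VV[0]=[2, 0, 1]
Event 5: LOCAL 1: VV[1][1]++ -> VV[1]=[0, 3, 0]
Event 2 stamp: [0, 0, 1]
Event 5 stamp: [0, 3, 0]
[0, 0, 1] <= [0, 3, 0]? False. Equal? False. Happens-before: False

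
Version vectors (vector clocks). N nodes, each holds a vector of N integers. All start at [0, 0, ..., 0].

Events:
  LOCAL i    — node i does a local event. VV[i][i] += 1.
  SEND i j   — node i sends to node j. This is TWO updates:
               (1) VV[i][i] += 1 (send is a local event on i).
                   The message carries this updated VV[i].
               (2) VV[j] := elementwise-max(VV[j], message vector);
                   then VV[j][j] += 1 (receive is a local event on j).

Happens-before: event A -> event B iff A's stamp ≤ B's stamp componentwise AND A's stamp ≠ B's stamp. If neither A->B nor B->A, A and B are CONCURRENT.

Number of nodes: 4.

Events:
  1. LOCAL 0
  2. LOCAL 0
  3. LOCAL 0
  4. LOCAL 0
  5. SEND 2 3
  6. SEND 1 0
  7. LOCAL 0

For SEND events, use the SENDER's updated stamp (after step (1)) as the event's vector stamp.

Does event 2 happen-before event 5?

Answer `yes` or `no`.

Answer: no

Derivation:
Initial: VV[0]=[0, 0, 0, 0]
Initial: VV[1]=[0, 0, 0, 0]
Initial: VV[2]=[0, 0, 0, 0]
Initial: VV[3]=[0, 0, 0, 0]
Event 1: LOCAL 0: VV[0][0]++ -> VV[0]=[1, 0, 0, 0]
Event 2: LOCAL 0: VV[0][0]++ -> VV[0]=[2, 0, 0, 0]
Event 3: LOCAL 0: VV[0][0]++ -> VV[0]=[3, 0, 0, 0]
Event 4: LOCAL 0: VV[0][0]++ -> VV[0]=[4, 0, 0, 0]
Event 5: SEND 2->3: VV[2][2]++ -> VV[2]=[0, 0, 1, 0], msg_vec=[0, 0, 1, 0]; VV[3]=max(VV[3],msg_vec) then VV[3][3]++ -> VV[3]=[0, 0, 1, 1]
Event 6: SEND 1->0: VV[1][1]++ -> VV[1]=[0, 1, 0, 0], msg_vec=[0, 1, 0, 0]; VV[0]=max(VV[0],msg_vec) then VV[0][0]++ -> VV[0]=[5, 1, 0, 0]
Event 7: LOCAL 0: VV[0][0]++ -> VV[0]=[6, 1, 0, 0]
Event 2 stamp: [2, 0, 0, 0]
Event 5 stamp: [0, 0, 1, 0]
[2, 0, 0, 0] <= [0, 0, 1, 0]? False. Equal? False. Happens-before: False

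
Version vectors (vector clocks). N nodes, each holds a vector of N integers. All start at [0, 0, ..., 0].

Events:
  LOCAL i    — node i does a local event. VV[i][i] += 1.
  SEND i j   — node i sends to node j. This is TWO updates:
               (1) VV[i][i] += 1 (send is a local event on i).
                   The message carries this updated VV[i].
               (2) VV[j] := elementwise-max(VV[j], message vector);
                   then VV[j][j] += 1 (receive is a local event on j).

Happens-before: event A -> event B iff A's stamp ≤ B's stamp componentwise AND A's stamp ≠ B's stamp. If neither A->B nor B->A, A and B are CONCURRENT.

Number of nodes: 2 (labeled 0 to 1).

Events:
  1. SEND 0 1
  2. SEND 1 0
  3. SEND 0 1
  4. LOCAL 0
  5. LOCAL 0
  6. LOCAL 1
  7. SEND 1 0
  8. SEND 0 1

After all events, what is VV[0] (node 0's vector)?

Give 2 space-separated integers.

Answer: 7 5

Derivation:
Initial: VV[0]=[0, 0]
Initial: VV[1]=[0, 0]
Event 1: SEND 0->1: VV[0][0]++ -> VV[0]=[1, 0], msg_vec=[1, 0]; VV[1]=max(VV[1],msg_vec) then VV[1][1]++ -> VV[1]=[1, 1]
Event 2: SEND 1->0: VV[1][1]++ -> VV[1]=[1, 2], msg_vec=[1, 2]; VV[0]=max(VV[0],msg_vec) then VV[0][0]++ -> VV[0]=[2, 2]
Event 3: SEND 0->1: VV[0][0]++ -> VV[0]=[3, 2], msg_vec=[3, 2]; VV[1]=max(VV[1],msg_vec) then VV[1][1]++ -> VV[1]=[3, 3]
Event 4: LOCAL 0: VV[0][0]++ -> VV[0]=[4, 2]
Event 5: LOCAL 0: VV[0][0]++ -> VV[0]=[5, 2]
Event 6: LOCAL 1: VV[1][1]++ -> VV[1]=[3, 4]
Event 7: SEND 1->0: VV[1][1]++ -> VV[1]=[3, 5], msg_vec=[3, 5]; VV[0]=max(VV[0],msg_vec) then VV[0][0]++ -> VV[0]=[6, 5]
Event 8: SEND 0->1: VV[0][0]++ -> VV[0]=[7, 5], msg_vec=[7, 5]; VV[1]=max(VV[1],msg_vec) then VV[1][1]++ -> VV[1]=[7, 6]
Final vectors: VV[0]=[7, 5]; VV[1]=[7, 6]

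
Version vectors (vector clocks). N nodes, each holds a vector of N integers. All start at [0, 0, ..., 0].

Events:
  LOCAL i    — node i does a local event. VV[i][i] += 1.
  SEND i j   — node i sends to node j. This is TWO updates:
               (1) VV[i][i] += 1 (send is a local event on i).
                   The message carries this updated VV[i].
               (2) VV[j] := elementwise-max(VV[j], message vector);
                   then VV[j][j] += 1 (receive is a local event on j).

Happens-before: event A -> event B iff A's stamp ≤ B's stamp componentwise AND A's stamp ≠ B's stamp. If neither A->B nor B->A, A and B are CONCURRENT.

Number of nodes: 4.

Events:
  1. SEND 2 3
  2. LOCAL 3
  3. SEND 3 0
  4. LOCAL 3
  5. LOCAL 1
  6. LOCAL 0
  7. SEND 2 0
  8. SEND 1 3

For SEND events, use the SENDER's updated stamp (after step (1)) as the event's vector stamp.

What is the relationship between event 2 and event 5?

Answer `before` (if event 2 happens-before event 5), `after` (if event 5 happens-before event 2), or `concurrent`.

Initial: VV[0]=[0, 0, 0, 0]
Initial: VV[1]=[0, 0, 0, 0]
Initial: VV[2]=[0, 0, 0, 0]
Initial: VV[3]=[0, 0, 0, 0]
Event 1: SEND 2->3: VV[2][2]++ -> VV[2]=[0, 0, 1, 0], msg_vec=[0, 0, 1, 0]; VV[3]=max(VV[3],msg_vec) then VV[3][3]++ -> VV[3]=[0, 0, 1, 1]
Event 2: LOCAL 3: VV[3][3]++ -> VV[3]=[0, 0, 1, 2]
Event 3: SEND 3->0: VV[3][3]++ -> VV[3]=[0, 0, 1, 3], msg_vec=[0, 0, 1, 3]; VV[0]=max(VV[0],msg_vec) then VV[0][0]++ -> VV[0]=[1, 0, 1, 3]
Event 4: LOCAL 3: VV[3][3]++ -> VV[3]=[0, 0, 1, 4]
Event 5: LOCAL 1: VV[1][1]++ -> VV[1]=[0, 1, 0, 0]
Event 6: LOCAL 0: VV[0][0]++ -> VV[0]=[2, 0, 1, 3]
Event 7: SEND 2->0: VV[2][2]++ -> VV[2]=[0, 0, 2, 0], msg_vec=[0, 0, 2, 0]; VV[0]=max(VV[0],msg_vec) then VV[0][0]++ -> VV[0]=[3, 0, 2, 3]
Event 8: SEND 1->3: VV[1][1]++ -> VV[1]=[0, 2, 0, 0], msg_vec=[0, 2, 0, 0]; VV[3]=max(VV[3],msg_vec) then VV[3][3]++ -> VV[3]=[0, 2, 1, 5]
Event 2 stamp: [0, 0, 1, 2]
Event 5 stamp: [0, 1, 0, 0]
[0, 0, 1, 2] <= [0, 1, 0, 0]? False
[0, 1, 0, 0] <= [0, 0, 1, 2]? False
Relation: concurrent

Answer: concurrent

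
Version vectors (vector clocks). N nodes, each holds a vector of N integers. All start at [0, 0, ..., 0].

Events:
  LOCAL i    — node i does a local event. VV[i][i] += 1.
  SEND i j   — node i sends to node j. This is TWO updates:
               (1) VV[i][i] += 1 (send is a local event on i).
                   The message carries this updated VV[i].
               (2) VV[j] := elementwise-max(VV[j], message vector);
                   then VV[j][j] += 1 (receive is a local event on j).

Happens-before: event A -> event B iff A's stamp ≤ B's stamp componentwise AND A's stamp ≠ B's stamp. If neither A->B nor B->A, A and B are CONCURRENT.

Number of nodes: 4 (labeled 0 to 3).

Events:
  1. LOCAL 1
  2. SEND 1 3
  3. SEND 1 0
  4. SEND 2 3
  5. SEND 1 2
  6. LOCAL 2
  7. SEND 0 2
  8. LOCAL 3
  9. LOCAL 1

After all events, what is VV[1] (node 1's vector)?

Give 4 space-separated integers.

Initial: VV[0]=[0, 0, 0, 0]
Initial: VV[1]=[0, 0, 0, 0]
Initial: VV[2]=[0, 0, 0, 0]
Initial: VV[3]=[0, 0, 0, 0]
Event 1: LOCAL 1: VV[1][1]++ -> VV[1]=[0, 1, 0, 0]
Event 2: SEND 1->3: VV[1][1]++ -> VV[1]=[0, 2, 0, 0], msg_vec=[0, 2, 0, 0]; VV[3]=max(VV[3],msg_vec) then VV[3][3]++ -> VV[3]=[0, 2, 0, 1]
Event 3: SEND 1->0: VV[1][1]++ -> VV[1]=[0, 3, 0, 0], msg_vec=[0, 3, 0, 0]; VV[0]=max(VV[0],msg_vec) then VV[0][0]++ -> VV[0]=[1, 3, 0, 0]
Event 4: SEND 2->3: VV[2][2]++ -> VV[2]=[0, 0, 1, 0], msg_vec=[0, 0, 1, 0]; VV[3]=max(VV[3],msg_vec) then VV[3][3]++ -> VV[3]=[0, 2, 1, 2]
Event 5: SEND 1->2: VV[1][1]++ -> VV[1]=[0, 4, 0, 0], msg_vec=[0, 4, 0, 0]; VV[2]=max(VV[2],msg_vec) then VV[2][2]++ -> VV[2]=[0, 4, 2, 0]
Event 6: LOCAL 2: VV[2][2]++ -> VV[2]=[0, 4, 3, 0]
Event 7: SEND 0->2: VV[0][0]++ -> VV[0]=[2, 3, 0, 0], msg_vec=[2, 3, 0, 0]; VV[2]=max(VV[2],msg_vec) then VV[2][2]++ -> VV[2]=[2, 4, 4, 0]
Event 8: LOCAL 3: VV[3][3]++ -> VV[3]=[0, 2, 1, 3]
Event 9: LOCAL 1: VV[1][1]++ -> VV[1]=[0, 5, 0, 0]
Final vectors: VV[0]=[2, 3, 0, 0]; VV[1]=[0, 5, 0, 0]; VV[2]=[2, 4, 4, 0]; VV[3]=[0, 2, 1, 3]

Answer: 0 5 0 0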